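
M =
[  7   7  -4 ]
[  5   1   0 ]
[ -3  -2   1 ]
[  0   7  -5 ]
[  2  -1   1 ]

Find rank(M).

2

Row reduce to echelon form.
R2 ← R2 − (5/7)·R1: [0, -4, 20/7]
R3 ← R3 + (3/7)·R1: [0, 1, -5/7]
R5 ← R5 − (2/7)·R1: [0, -3, 15/7]
R3 ← R3 + (1/4)·R2: [0, 0, 0]
R4 ← R4 + (7/4)·R2: [0, 0, 0]
R5 ← R5 − (3/4)·R2: [0, 0, 0]
Echelon form has 2 nonzero rows, so rank(M) = 2.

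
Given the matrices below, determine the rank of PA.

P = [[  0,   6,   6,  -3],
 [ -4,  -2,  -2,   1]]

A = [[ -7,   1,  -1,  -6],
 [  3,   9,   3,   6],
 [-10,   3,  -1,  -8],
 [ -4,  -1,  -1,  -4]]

First compute PA:
[[-30,  75,  15,   0],
 [ 38, -29,  -1,  24]]
Now row reduce the product.
R2 ← R2 + (19/15)·R1: [0, 66, 18, 24]
2 nonzero rows, so rank(PA) = 2.

2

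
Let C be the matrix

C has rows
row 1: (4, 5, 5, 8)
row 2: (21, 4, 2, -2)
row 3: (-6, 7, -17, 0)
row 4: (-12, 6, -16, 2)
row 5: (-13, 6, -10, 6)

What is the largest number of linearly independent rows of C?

Row reduce to echelon form.
R2 ← R2 − (21/4)·R1: [0, -89/4, -97/4, -44]
R3 ← R3 + (3/2)·R1: [0, 29/2, -19/2, 12]
R4 ← R4 + (3)·R1: [0, 21, -1, 26]
R5 ← R5 + (13/4)·R1: [0, 89/4, 25/4, 32]
R3 ← R3 + (58/89)·R2: [0, 0, -2252/89, -1484/89]
R4 ← R4 + (84/89)·R2: [0, 0, -2126/89, -1382/89]
R5 ← R5 + R2: [0, 0, -18, -12]
R4 ← R4 − (1063/1126)·R3: [0, 0, 0, 120/563]
R5 ← R5 − (801/1126)·R3: [0, 0, 0, -78/563]
R5 ← R5 + (13/20)·R4: [0, 0, 0, 0]
Echelon form has 4 nonzero rows, so rank(C) = 4.
The rank gives the maximum number of linearly independent rows: 4.

4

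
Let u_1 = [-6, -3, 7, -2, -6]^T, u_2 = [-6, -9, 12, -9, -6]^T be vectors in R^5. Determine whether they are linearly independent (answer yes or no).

yes

Form the matrix with these vectors as rows and row reduce.
R2 ← R2 − R1: [0, -6, 5, -7, 0]
2 nonzero rows, so the 2 vectors span a space of dimension 2.
Since 2 = 2, the vectors are linearly independent.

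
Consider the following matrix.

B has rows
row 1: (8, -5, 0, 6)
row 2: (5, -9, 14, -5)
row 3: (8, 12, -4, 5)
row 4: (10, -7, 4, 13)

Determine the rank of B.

4

Row reduce to echelon form.
R2 ← R2 − (5/8)·R1: [0, -47/8, 14, -35/4]
R3 ← R3 − R1: [0, 17, -4, -1]
R4 ← R4 − (5/4)·R1: [0, -3/4, 4, 11/2]
R3 ← R3 + (136/47)·R2: [0, 0, 1716/47, -1237/47]
R4 ← R4 − (6/47)·R2: [0, 0, 104/47, 311/47]
R4 ← R4 − (2/33)·R3: [0, 0, 0, 271/33]
Echelon form has 4 nonzero rows, so rank(B) = 4.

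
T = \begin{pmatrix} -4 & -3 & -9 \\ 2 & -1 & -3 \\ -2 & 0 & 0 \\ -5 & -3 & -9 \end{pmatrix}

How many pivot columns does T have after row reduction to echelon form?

Row reduce to echelon form.
R2 ← R2 + (1/2)·R1: [0, -5/2, -15/2]
R3 ← R3 − (1/2)·R1: [0, 3/2, 9/2]
R4 ← R4 − (5/4)·R1: [0, 3/4, 9/4]
R3 ← R3 + (3/5)·R2: [0, 0, 0]
R4 ← R4 + (3/10)·R2: [0, 0, 0]
Echelon form has 2 nonzero rows, so rank(T) = 2.
Each nonzero row contributes one pivot column: 2 pivot columns.

2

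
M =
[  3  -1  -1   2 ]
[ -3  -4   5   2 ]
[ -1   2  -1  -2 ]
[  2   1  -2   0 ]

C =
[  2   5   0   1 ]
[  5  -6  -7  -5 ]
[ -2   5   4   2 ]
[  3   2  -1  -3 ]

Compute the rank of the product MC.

First compute MC:
[[  9,  20,   1,   0],
 [-30,  38,  46,  21],
 [  4, -26, -16,  -7],
 [ 13,  -6, -15,  -7]]
Now row reduce the product.
R2 ← R2 + (10/3)·R1: [0, 314/3, 148/3, 21]
R3 ← R3 − (4/9)·R1: [0, -314/9, -148/9, -7]
R4 ← R4 − (13/9)·R1: [0, -314/9, -148/9, -7]
R3 ← R3 + (1/3)·R2: [0, 0, 0, 0]
R4 ← R4 + (1/3)·R2: [0, 0, 0, 0]
2 nonzero rows, so rank(MC) = 2.

2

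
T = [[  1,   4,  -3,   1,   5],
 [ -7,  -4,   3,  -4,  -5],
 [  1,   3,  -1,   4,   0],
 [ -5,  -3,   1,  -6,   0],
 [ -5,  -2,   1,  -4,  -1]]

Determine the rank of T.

Row reduce to echelon form.
R2 ← R2 + (7)·R1: [0, 24, -18, 3, 30]
R3 ← R3 − R1: [0, -1, 2, 3, -5]
R4 ← R4 + (5)·R1: [0, 17, -14, -1, 25]
R5 ← R5 + (5)·R1: [0, 18, -14, 1, 24]
R3 ← R3 + (1/24)·R2: [0, 0, 5/4, 25/8, -15/4]
R4 ← R4 − (17/24)·R2: [0, 0, -5/4, -25/8, 15/4]
R5 ← R5 − (3/4)·R2: [0, 0, -1/2, -5/4, 3/2]
R4 ← R4 + R3: [0, 0, 0, 0, 0]
R5 ← R5 + (2/5)·R3: [0, 0, 0, 0, 0]
Echelon form has 3 nonzero rows, so rank(T) = 3.

3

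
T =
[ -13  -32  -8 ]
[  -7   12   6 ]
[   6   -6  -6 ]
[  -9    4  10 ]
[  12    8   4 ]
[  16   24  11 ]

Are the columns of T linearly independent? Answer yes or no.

Row reduce T to echelon form.
R2 ← R2 − (7/13)·R1: [0, 380/13, 134/13]
R3 ← R3 + (6/13)·R1: [0, -270/13, -126/13]
R4 ← R4 − (9/13)·R1: [0, 340/13, 202/13]
R5 ← R5 + (12/13)·R1: [0, -280/13, -44/13]
R6 ← R6 + (16/13)·R1: [0, -200/13, 15/13]
R3 ← R3 + (27/38)·R2: [0, 0, -45/19]
R4 ← R4 − (17/19)·R2: [0, 0, 120/19]
R5 ← R5 + (14/19)·R2: [0, 0, 80/19]
R6 ← R6 + (10/19)·R2: [0, 0, 125/19]
R4 ← R4 + (8/3)·R3: [0, 0, 0]
R5 ← R5 + (16/9)·R3: [0, 0, 0]
R6 ← R6 + (25/9)·R3: [0, 0, 0]
3 pivots among 3 columns.
Every column is a pivot column, so the columns are linearly independent.

yes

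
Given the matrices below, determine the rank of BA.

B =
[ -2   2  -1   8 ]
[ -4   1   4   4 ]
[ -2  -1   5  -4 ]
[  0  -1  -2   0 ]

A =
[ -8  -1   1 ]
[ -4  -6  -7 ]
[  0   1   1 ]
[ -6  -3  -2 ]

First compute BA:
[[-40, -35, -33],
 [  4, -10, -15],
 [ 44,  25,  18],
 [  4,   4,   5]]
Now row reduce the product.
R2 ← R2 + (1/10)·R1: [0, -27/2, -183/10]
R3 ← R3 + (11/10)·R1: [0, -27/2, -183/10]
R4 ← R4 + (1/10)·R1: [0, 1/2, 17/10]
R3 ← R3 − R2: [0, 0, 0]
R4 ← R4 + (1/27)·R2: [0, 0, 46/45]
Swap R3 ↔ R4
3 nonzero rows, so rank(BA) = 3.

3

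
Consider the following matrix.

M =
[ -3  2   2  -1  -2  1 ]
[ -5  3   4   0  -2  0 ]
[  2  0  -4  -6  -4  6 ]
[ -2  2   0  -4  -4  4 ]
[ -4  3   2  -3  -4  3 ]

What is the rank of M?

Row reduce to echelon form.
R2 ← R2 − (5/3)·R1: [0, -1/3, 2/3, 5/3, 4/3, -5/3]
R3 ← R3 + (2/3)·R1: [0, 4/3, -8/3, -20/3, -16/3, 20/3]
R4 ← R4 − (2/3)·R1: [0, 2/3, -4/3, -10/3, -8/3, 10/3]
R5 ← R5 − (4/3)·R1: [0, 1/3, -2/3, -5/3, -4/3, 5/3]
R3 ← R3 + (4)·R2: [0, 0, 0, 0, 0, 0]
R4 ← R4 + (2)·R2: [0, 0, 0, 0, 0, 0]
R5 ← R5 + R2: [0, 0, 0, 0, 0, 0]
Echelon form has 2 nonzero rows, so rank(M) = 2.

2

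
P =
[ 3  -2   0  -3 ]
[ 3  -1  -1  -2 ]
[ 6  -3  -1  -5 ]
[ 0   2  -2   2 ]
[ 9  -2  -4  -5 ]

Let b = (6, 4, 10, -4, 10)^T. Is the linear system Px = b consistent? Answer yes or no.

yes

Row reduce the augmented matrix [P | b].
R2 ← R2 − R1: [0, 1, -1, 1, -2]
R3 ← R3 − (2)·R1: [0, 1, -1, 1, -2]
R5 ← R5 − (3)·R1: [0, 4, -4, 4, -8]
R3 ← R3 − R2: [0, 0, 0, 0, 0]
R4 ← R4 − (2)·R2: [0, 0, 0, 0, 0]
R5 ← R5 − (4)·R2: [0, 0, 0, 0, 0]
The echelon form has 2 nonzero rows, and every pivot lies in the first 4 columns, so rank(P) = rank([P|b]) = 2.
The system is consistent.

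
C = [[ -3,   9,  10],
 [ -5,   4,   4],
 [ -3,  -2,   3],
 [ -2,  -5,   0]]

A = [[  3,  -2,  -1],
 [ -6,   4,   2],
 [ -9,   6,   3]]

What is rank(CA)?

First compute CA:
[[-153, 102,  51],
 [-75,  50,  25],
 [-24,  16,   8],
 [ 24, -16,  -8]]
Now row reduce the product.
R2 ← R2 − (25/51)·R1: [0, 0, 0]
R3 ← R3 − (8/51)·R1: [0, 0, 0]
R4 ← R4 + (8/51)·R1: [0, 0, 0]
1 nonzero row, so rank(CA) = 1.

1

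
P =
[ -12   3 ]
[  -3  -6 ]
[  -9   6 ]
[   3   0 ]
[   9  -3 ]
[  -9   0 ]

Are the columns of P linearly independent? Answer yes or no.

yes

Row reduce P to echelon form.
R2 ← R2 − (1/4)·R1: [0, -27/4]
R3 ← R3 − (3/4)·R1: [0, 15/4]
R4 ← R4 + (1/4)·R1: [0, 3/4]
R5 ← R5 + (3/4)·R1: [0, -3/4]
R6 ← R6 − (3/4)·R1: [0, -9/4]
R3 ← R3 + (5/9)·R2: [0, 0]
R4 ← R4 + (1/9)·R2: [0, 0]
R5 ← R5 − (1/9)·R2: [0, 0]
R6 ← R6 − (1/3)·R2: [0, 0]
2 pivots among 2 columns.
Every column is a pivot column, so the columns are linearly independent.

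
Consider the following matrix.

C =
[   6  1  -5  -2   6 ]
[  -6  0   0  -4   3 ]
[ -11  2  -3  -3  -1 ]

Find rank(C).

Row reduce to echelon form.
R2 ← R2 + R1: [0, 1, -5, -6, 9]
R3 ← R3 + (11/6)·R1: [0, 23/6, -73/6, -20/3, 10]
R3 ← R3 − (23/6)·R2: [0, 0, 7, 49/3, -49/2]
Echelon form has 3 nonzero rows, so rank(C) = 3.

3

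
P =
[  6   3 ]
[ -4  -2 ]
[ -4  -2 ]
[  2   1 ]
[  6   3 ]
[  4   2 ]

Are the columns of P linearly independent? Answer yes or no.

Row reduce P to echelon form.
R2 ← R2 + (2/3)·R1: [0, 0]
R3 ← R3 + (2/3)·R1: [0, 0]
R4 ← R4 − (1/3)·R1: [0, 0]
R5 ← R5 − R1: [0, 0]
R6 ← R6 − (2/3)·R1: [0, 0]
1 pivot among 2 columns.
Only 1 < 2 pivot columns, so the columns are linearly dependent.

no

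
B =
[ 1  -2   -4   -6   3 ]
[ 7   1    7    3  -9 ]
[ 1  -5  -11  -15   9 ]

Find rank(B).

2

Row reduce to echelon form.
R2 ← R2 − (7)·R1: [0, 15, 35, 45, -30]
R3 ← R3 − R1: [0, -3, -7, -9, 6]
R3 ← R3 + (1/5)·R2: [0, 0, 0, 0, 0]
Echelon form has 2 nonzero rows, so rank(B) = 2.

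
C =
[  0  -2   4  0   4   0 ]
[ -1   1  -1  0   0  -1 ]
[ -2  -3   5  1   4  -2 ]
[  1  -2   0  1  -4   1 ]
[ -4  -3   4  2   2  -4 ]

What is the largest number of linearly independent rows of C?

Row reduce to echelon form.
Swap R1 ↔ R2
R3 ← R3 − (2)·R1: [0, -5, 7, 1, 4, 0]
R4 ← R4 + R1: [0, -1, -1, 1, -4, 0]
R5 ← R5 − (4)·R1: [0, -7, 8, 2, 2, 0]
R3 ← R3 − (5/2)·R2: [0, 0, -3, 1, -6, 0]
R4 ← R4 − (1/2)·R2: [0, 0, -3, 1, -6, 0]
R5 ← R5 − (7/2)·R2: [0, 0, -6, 2, -12, 0]
R4 ← R4 − R3: [0, 0, 0, 0, 0, 0]
R5 ← R5 − (2)·R3: [0, 0, 0, 0, 0, 0]
Echelon form has 3 nonzero rows, so rank(C) = 3.
The rank gives the maximum number of linearly independent rows: 3.

3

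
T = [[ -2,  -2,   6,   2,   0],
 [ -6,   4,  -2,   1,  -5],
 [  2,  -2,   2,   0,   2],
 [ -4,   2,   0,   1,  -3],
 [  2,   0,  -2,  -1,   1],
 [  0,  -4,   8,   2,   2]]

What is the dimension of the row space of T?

Row reduce to echelon form.
R2 ← R2 − (3)·R1: [0, 10, -20, -5, -5]
R3 ← R3 + R1: [0, -4, 8, 2, 2]
R4 ← R4 − (2)·R1: [0, 6, -12, -3, -3]
R5 ← R5 + R1: [0, -2, 4, 1, 1]
R3 ← R3 + (2/5)·R2: [0, 0, 0, 0, 0]
R4 ← R4 − (3/5)·R2: [0, 0, 0, 0, 0]
R5 ← R5 + (1/5)·R2: [0, 0, 0, 0, 0]
R6 ← R6 + (2/5)·R2: [0, 0, 0, 0, 0]
Echelon form has 2 nonzero rows, so rank(T) = 2.
The row space has dimension equal to the rank: 2.

2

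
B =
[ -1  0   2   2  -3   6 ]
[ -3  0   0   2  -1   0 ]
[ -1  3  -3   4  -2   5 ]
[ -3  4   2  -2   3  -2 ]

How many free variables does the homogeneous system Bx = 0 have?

2

Row reduce to echelon form.
R2 ← R2 − (3)·R1: [0, 0, -6, -4, 8, -18]
R3 ← R3 − R1: [0, 3, -5, 2, 1, -1]
R4 ← R4 − (3)·R1: [0, 4, -4, -8, 12, -20]
Swap R2 ↔ R3
R4 ← R4 − (4/3)·R2: [0, 0, 8/3, -32/3, 32/3, -56/3]
R4 ← R4 + (4/9)·R3: [0, 0, 0, -112/9, 128/9, -80/3]
4 nonzero rows, so rank(B) = 4.
B has 6 columns; by rank–nullity, nullity = 6 − 4 = 2.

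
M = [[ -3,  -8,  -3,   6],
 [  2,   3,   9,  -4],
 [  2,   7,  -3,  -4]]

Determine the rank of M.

2

Row reduce to echelon form.
R2 ← R2 + (2/3)·R1: [0, -7/3, 7, 0]
R3 ← R3 + (2/3)·R1: [0, 5/3, -5, 0]
R3 ← R3 + (5/7)·R2: [0, 0, 0, 0]
Echelon form has 2 nonzero rows, so rank(M) = 2.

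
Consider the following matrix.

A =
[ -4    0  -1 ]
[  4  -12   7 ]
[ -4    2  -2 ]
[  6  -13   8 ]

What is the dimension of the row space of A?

2

Row reduce to echelon form.
R2 ← R2 + R1: [0, -12, 6]
R3 ← R3 − R1: [0, 2, -1]
R4 ← R4 + (3/2)·R1: [0, -13, 13/2]
R3 ← R3 + (1/6)·R2: [0, 0, 0]
R4 ← R4 − (13/12)·R2: [0, 0, 0]
Echelon form has 2 nonzero rows, so rank(A) = 2.
The row space has dimension equal to the rank: 2.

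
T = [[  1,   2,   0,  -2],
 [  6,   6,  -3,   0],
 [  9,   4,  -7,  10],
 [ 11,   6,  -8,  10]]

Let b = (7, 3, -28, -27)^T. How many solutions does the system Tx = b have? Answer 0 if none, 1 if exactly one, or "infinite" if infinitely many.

infinite

Row reduce the augmented matrix [T | b].
R2 ← R2 − (6)·R1: [0, -6, -3, 12, -39]
R3 ← R3 − (9)·R1: [0, -14, -7, 28, -91]
R4 ← R4 − (11)·R1: [0, -16, -8, 32, -104]
R3 ← R3 − (7/3)·R2: [0, 0, 0, 0, 0]
R4 ← R4 − (8/3)·R2: [0, 0, 0, 0, 0]
The echelon form has 2 nonzero rows, and every pivot lies in the first 4 columns, so rank(T) = rank([T|b]) = 2.
The system is consistent.
rank = 2 < 4 unknowns, so there are infinitely many solutions.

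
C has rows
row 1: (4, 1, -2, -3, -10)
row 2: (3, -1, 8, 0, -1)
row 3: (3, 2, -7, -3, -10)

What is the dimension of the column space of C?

Row reduce to echelon form.
R2 ← R2 − (3/4)·R1: [0, -7/4, 19/2, 9/4, 13/2]
R3 ← R3 − (3/4)·R1: [0, 5/4, -11/2, -3/4, -5/2]
R3 ← R3 + (5/7)·R2: [0, 0, 9/7, 6/7, 15/7]
Echelon form has 3 nonzero rows, so rank(C) = 3.
The column space has dimension equal to the rank: 3.

3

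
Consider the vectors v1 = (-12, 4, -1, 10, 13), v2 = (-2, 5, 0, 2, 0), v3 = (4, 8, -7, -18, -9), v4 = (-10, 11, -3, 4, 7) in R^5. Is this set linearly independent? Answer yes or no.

Form the matrix with these vectors as rows and row reduce.
R2 ← R2 − (1/6)·R1: [0, 13/3, 1/6, 1/3, -13/6]
R3 ← R3 + (1/3)·R1: [0, 28/3, -22/3, -44/3, -14/3]
R4 ← R4 − (5/6)·R1: [0, 23/3, -13/6, -13/3, -23/6]
R3 ← R3 − (28/13)·R2: [0, 0, -100/13, -200/13, 0]
R4 ← R4 − (23/13)·R2: [0, 0, -32/13, -64/13, 0]
R4 ← R4 − (8/25)·R3: [0, 0, 0, 0, 0]
3 nonzero rows, so the 4 vectors span a space of dimension 3.
Since 3 < 4, the vectors are linearly dependent.

no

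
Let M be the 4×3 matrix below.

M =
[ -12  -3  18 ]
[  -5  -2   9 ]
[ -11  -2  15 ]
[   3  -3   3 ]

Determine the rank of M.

Row reduce to echelon form.
R2 ← R2 − (5/12)·R1: [0, -3/4, 3/2]
R3 ← R3 − (11/12)·R1: [0, 3/4, -3/2]
R4 ← R4 + (1/4)·R1: [0, -15/4, 15/2]
R3 ← R3 + R2: [0, 0, 0]
R4 ← R4 − (5)·R2: [0, 0, 0]
Echelon form has 2 nonzero rows, so rank(M) = 2.

2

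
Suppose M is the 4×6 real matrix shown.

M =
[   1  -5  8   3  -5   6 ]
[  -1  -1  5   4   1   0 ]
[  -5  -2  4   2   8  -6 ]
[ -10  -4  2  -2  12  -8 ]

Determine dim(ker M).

Row reduce to echelon form.
R2 ← R2 + R1: [0, -6, 13, 7, -4, 6]
R3 ← R3 + (5)·R1: [0, -27, 44, 17, -17, 24]
R4 ← R4 + (10)·R1: [0, -54, 82, 28, -38, 52]
R3 ← R3 − (9/2)·R2: [0, 0, -29/2, -29/2, 1, -3]
R4 ← R4 − (9)·R2: [0, 0, -35, -35, -2, -2]
R4 ← R4 − (70/29)·R3: [0, 0, 0, 0, -128/29, 152/29]
4 nonzero rows, so rank(M) = 4.
M has 6 columns; by rank–nullity, nullity = 6 − 4 = 2.

2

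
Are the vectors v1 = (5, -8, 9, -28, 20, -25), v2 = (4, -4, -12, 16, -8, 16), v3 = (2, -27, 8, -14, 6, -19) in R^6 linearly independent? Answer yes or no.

yes

Form the matrix with these vectors as rows and row reduce.
R2 ← R2 − (4/5)·R1: [0, 12/5, -96/5, 192/5, -24, 36]
R3 ← R3 − (2/5)·R1: [0, -119/5, 22/5, -14/5, -2, -9]
R3 ← R3 + (119/12)·R2: [0, 0, -186, 378, -240, 348]
3 nonzero rows, so the 3 vectors span a space of dimension 3.
Since 3 = 3, the vectors are linearly independent.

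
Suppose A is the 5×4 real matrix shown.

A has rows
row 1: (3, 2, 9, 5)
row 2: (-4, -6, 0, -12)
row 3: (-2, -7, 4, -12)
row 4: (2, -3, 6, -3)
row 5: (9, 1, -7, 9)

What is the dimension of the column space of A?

3

Row reduce to echelon form.
R2 ← R2 + (4/3)·R1: [0, -10/3, 12, -16/3]
R3 ← R3 + (2/3)·R1: [0, -17/3, 10, -26/3]
R4 ← R4 − (2/3)·R1: [0, -13/3, 0, -19/3]
R5 ← R5 − (3)·R1: [0, -5, -34, -6]
R3 ← R3 − (17/10)·R2: [0, 0, -52/5, 2/5]
R4 ← R4 − (13/10)·R2: [0, 0, -78/5, 3/5]
R5 ← R5 − (3/2)·R2: [0, 0, -52, 2]
R4 ← R4 − (3/2)·R3: [0, 0, 0, 0]
R5 ← R5 − (5)·R3: [0, 0, 0, 0]
Echelon form has 3 nonzero rows, so rank(A) = 3.
The column space has dimension equal to the rank: 3.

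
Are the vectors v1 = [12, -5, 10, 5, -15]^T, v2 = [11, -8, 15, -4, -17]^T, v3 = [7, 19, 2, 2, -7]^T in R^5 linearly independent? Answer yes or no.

Form the matrix with these vectors as rows and row reduce.
R2 ← R2 − (11/12)·R1: [0, -41/12, 35/6, -103/12, -13/4]
R3 ← R3 − (7/12)·R1: [0, 263/12, -23/6, -11/12, 7/4]
R3 ← R3 + (263/41)·R2: [0, 0, 1377/41, -2295/41, -783/41]
3 nonzero rows, so the 3 vectors span a space of dimension 3.
Since 3 = 3, the vectors are linearly independent.

yes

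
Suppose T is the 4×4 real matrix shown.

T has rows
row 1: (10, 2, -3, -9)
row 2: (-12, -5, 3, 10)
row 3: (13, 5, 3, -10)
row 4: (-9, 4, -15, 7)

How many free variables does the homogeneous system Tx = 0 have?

Row reduce to echelon form.
R2 ← R2 + (6/5)·R1: [0, -13/5, -3/5, -4/5]
R3 ← R3 − (13/10)·R1: [0, 12/5, 69/10, 17/10]
R4 ← R4 + (9/10)·R1: [0, 29/5, -177/10, -11/10]
R3 ← R3 + (12/13)·R2: [0, 0, 165/26, 25/26]
R4 ← R4 + (29/13)·R2: [0, 0, -495/26, -75/26]
R4 ← R4 + (3)·R3: [0, 0, 0, 0]
3 nonzero rows, so rank(T) = 3.
T has 4 columns; by rank–nullity, nullity = 4 − 3 = 1.

1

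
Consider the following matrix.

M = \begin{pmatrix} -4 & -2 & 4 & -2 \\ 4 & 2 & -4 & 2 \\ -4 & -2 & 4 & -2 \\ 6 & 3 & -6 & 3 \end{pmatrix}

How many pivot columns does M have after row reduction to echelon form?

Row reduce to echelon form.
R2 ← R2 + R1: [0, 0, 0, 0]
R3 ← R3 − R1: [0, 0, 0, 0]
R4 ← R4 + (3/2)·R1: [0, 0, 0, 0]
Echelon form has 1 nonzero row, so rank(M) = 1.
Each nonzero row contributes one pivot column: 1 pivot columns.

1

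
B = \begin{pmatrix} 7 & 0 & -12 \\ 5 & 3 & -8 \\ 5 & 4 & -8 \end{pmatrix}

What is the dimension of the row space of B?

Row reduce to echelon form.
R2 ← R2 − (5/7)·R1: [0, 3, 4/7]
R3 ← R3 − (5/7)·R1: [0, 4, 4/7]
R3 ← R3 − (4/3)·R2: [0, 0, -4/21]
Echelon form has 3 nonzero rows, so rank(B) = 3.
The row space has dimension equal to the rank: 3.

3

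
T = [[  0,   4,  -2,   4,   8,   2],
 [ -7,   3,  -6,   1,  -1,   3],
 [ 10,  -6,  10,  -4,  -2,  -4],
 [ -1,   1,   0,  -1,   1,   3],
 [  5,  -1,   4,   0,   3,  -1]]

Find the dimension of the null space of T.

Row reduce to echelon form.
Swap R1 ↔ R2
R3 ← R3 + (10/7)·R1: [0, -12/7, 10/7, -18/7, -24/7, 2/7]
R4 ← R4 − (1/7)·R1: [0, 4/7, 6/7, -8/7, 8/7, 18/7]
R5 ← R5 + (5/7)·R1: [0, 8/7, -2/7, 5/7, 16/7, 8/7]
R3 ← R3 + (3/7)·R2: [0, 0, 4/7, -6/7, 0, 8/7]
R4 ← R4 − (1/7)·R2: [0, 0, 8/7, -12/7, 0, 16/7]
R5 ← R5 − (2/7)·R2: [0, 0, 2/7, -3/7, 0, 4/7]
R4 ← R4 − (2)·R3: [0, 0, 0, 0, 0, 0]
R5 ← R5 − (1/2)·R3: [0, 0, 0, 0, 0, 0]
3 nonzero rows, so rank(T) = 3.
T has 6 columns; by rank–nullity, nullity = 6 − 3 = 3.

3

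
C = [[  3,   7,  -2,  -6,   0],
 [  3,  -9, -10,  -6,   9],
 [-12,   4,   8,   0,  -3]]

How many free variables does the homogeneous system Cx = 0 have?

2

Row reduce to echelon form.
R2 ← R2 − R1: [0, -16, -8, 0, 9]
R3 ← R3 + (4)·R1: [0, 32, 0, -24, -3]
R3 ← R3 + (2)·R2: [0, 0, -16, -24, 15]
3 nonzero rows, so rank(C) = 3.
C has 5 columns; by rank–nullity, nullity = 5 − 3 = 2.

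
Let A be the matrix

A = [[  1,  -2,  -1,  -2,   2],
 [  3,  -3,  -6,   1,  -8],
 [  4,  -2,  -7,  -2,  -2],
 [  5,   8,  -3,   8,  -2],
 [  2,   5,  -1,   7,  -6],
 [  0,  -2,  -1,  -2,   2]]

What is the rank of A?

Row reduce to echelon form.
R2 ← R2 − (3)·R1: [0, 3, -3, 7, -14]
R3 ← R3 − (4)·R1: [0, 6, -3, 6, -10]
R4 ← R4 − (5)·R1: [0, 18, 2, 18, -12]
R5 ← R5 − (2)·R1: [0, 9, 1, 11, -10]
R3 ← R3 − (2)·R2: [0, 0, 3, -8, 18]
R4 ← R4 − (6)·R2: [0, 0, 20, -24, 72]
R5 ← R5 − (3)·R2: [0, 0, 10, -10, 32]
R6 ← R6 + (2/3)·R2: [0, 0, -3, 8/3, -22/3]
R4 ← R4 − (20/3)·R3: [0, 0, 0, 88/3, -48]
R5 ← R5 − (10/3)·R3: [0, 0, 0, 50/3, -28]
R6 ← R6 + R3: [0, 0, 0, -16/3, 32/3]
R5 ← R5 − (25/44)·R4: [0, 0, 0, 0, -8/11]
R6 ← R6 + (2/11)·R4: [0, 0, 0, 0, 64/33]
R6 ← R6 + (8/3)·R5: [0, 0, 0, 0, 0]
Echelon form has 5 nonzero rows, so rank(A) = 5.

5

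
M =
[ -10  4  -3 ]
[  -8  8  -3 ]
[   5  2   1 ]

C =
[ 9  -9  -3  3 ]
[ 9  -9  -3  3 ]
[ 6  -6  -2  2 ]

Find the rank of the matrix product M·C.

First compute MC:
[[-72,  72,  24, -24],
 [-18,  18,   6,  -6],
 [ 69, -69, -23,  23]]
Now row reduce the product.
R2 ← R2 − (1/4)·R1: [0, 0, 0, 0]
R3 ← R3 + (23/24)·R1: [0, 0, 0, 0]
1 nonzero row, so rank(MC) = 1.

1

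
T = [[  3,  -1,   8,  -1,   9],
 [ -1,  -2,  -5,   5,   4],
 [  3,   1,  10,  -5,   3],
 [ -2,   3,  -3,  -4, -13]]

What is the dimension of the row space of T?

2

Row reduce to echelon form.
R2 ← R2 + (1/3)·R1: [0, -7/3, -7/3, 14/3, 7]
R3 ← R3 − R1: [0, 2, 2, -4, -6]
R4 ← R4 + (2/3)·R1: [0, 7/3, 7/3, -14/3, -7]
R3 ← R3 + (6/7)·R2: [0, 0, 0, 0, 0]
R4 ← R4 + R2: [0, 0, 0, 0, 0]
Echelon form has 2 nonzero rows, so rank(T) = 2.
The row space has dimension equal to the rank: 2.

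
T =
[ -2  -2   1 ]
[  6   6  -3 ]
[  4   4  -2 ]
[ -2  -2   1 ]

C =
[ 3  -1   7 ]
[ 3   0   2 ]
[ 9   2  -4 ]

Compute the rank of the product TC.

1

First compute TC:
[[ -3,   4, -22],
 [  9, -12,  66],
 [  6,  -8,  44],
 [ -3,   4, -22]]
Now row reduce the product.
R2 ← R2 + (3)·R1: [0, 0, 0]
R3 ← R3 + (2)·R1: [0, 0, 0]
R4 ← R4 − R1: [0, 0, 0]
1 nonzero row, so rank(TC) = 1.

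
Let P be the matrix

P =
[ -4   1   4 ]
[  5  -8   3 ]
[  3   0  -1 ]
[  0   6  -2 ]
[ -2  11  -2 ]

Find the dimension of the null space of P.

Row reduce to echelon form.
R2 ← R2 + (5/4)·R1: [0, -27/4, 8]
R3 ← R3 + (3/4)·R1: [0, 3/4, 2]
R5 ← R5 − (1/2)·R1: [0, 21/2, -4]
R3 ← R3 + (1/9)·R2: [0, 0, 26/9]
R4 ← R4 + (8/9)·R2: [0, 0, 46/9]
R5 ← R5 + (14/9)·R2: [0, 0, 76/9]
R4 ← R4 − (23/13)·R3: [0, 0, 0]
R5 ← R5 − (38/13)·R3: [0, 0, 0]
3 nonzero rows, so rank(P) = 3.
P has 3 columns; by rank–nullity, nullity = 3 − 3 = 0.

0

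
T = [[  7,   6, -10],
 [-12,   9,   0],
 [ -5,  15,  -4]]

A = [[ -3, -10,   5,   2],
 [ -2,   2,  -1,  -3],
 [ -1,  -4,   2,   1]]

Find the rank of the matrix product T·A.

First compute TA:
[[-23, -18,   9, -14],
 [ 18, 138, -69, -51],
 [-11,  96, -48, -59]]
Now row reduce the product.
R2 ← R2 + (18/23)·R1: [0, 2850/23, -1425/23, -1425/23]
R3 ← R3 − (11/23)·R1: [0, 2406/23, -1203/23, -1203/23]
R3 ← R3 − (401/475)·R2: [0, 0, 0, 0]
2 nonzero rows, so rank(TA) = 2.

2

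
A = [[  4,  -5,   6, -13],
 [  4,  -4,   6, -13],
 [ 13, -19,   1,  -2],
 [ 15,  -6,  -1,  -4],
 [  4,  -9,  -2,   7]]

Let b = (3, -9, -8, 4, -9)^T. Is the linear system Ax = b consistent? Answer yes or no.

no

Row reduce the augmented matrix [A | b].
R2 ← R2 − R1: [0, 1, 0, 0, -12]
R3 ← R3 − (13/4)·R1: [0, -11/4, -37/2, 161/4, -71/4]
R4 ← R4 − (15/4)·R1: [0, 51/4, -47/2, 179/4, -29/4]
R5 ← R5 − R1: [0, -4, -8, 20, -12]
R3 ← R3 + (11/4)·R2: [0, 0, -37/2, 161/4, -203/4]
R4 ← R4 − (51/4)·R2: [0, 0, -47/2, 179/4, 583/4]
R5 ← R5 + (4)·R2: [0, 0, -8, 20, -60]
R4 ← R4 − (47/37)·R3: [0, 0, 0, -236/37, 7778/37]
R5 ← R5 − (16/37)·R3: [0, 0, 0, 96/37, -1408/37]
R5 ← R5 + (24/59)·R4: [0, 0, 0, 0, 2800/59]
The echelon form has 5 nonzero rows; the last pivot sits in the augmented column, so rank(A) = 4 but rank([A|b]) = 5.
Since the ranks differ, the system is inconsistent.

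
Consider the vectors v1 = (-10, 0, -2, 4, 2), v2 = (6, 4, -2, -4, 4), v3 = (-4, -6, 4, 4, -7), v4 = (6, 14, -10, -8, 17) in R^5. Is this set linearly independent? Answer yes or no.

no

Form the matrix with these vectors as rows and row reduce.
R2 ← R2 + (3/5)·R1: [0, 4, -16/5, -8/5, 26/5]
R3 ← R3 − (2/5)·R1: [0, -6, 24/5, 12/5, -39/5]
R4 ← R4 + (3/5)·R1: [0, 14, -56/5, -28/5, 91/5]
R3 ← R3 + (3/2)·R2: [0, 0, 0, 0, 0]
R4 ← R4 − (7/2)·R2: [0, 0, 0, 0, 0]
2 nonzero rows, so the 4 vectors span a space of dimension 2.
Since 2 < 4, the vectors are linearly dependent.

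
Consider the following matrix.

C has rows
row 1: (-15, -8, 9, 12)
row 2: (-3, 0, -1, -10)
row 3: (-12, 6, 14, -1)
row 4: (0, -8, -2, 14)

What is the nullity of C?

1

Row reduce to echelon form.
R2 ← R2 − (1/5)·R1: [0, 8/5, -14/5, -62/5]
R3 ← R3 − (4/5)·R1: [0, 62/5, 34/5, -53/5]
R3 ← R3 − (31/4)·R2: [0, 0, 57/2, 171/2]
R4 ← R4 + (5)·R2: [0, 0, -16, -48]
R4 ← R4 + (32/57)·R3: [0, 0, 0, 0]
3 nonzero rows, so rank(C) = 3.
C has 4 columns; by rank–nullity, nullity = 4 − 3 = 1.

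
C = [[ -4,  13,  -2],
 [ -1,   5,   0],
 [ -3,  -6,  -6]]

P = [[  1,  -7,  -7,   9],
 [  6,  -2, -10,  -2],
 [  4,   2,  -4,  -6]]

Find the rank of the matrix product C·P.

2

First compute CP:
[[ 66,  -2, -94, -50],
 [ 29,  -3, -43, -19],
 [-63,  21, 105,  21]]
Now row reduce the product.
R2 ← R2 − (29/66)·R1: [0, -70/33, -56/33, 98/33]
R3 ← R3 + (21/22)·R1: [0, 210/11, 168/11, -294/11]
R3 ← R3 + (9)·R2: [0, 0, 0, 0]
2 nonzero rows, so rank(CP) = 2.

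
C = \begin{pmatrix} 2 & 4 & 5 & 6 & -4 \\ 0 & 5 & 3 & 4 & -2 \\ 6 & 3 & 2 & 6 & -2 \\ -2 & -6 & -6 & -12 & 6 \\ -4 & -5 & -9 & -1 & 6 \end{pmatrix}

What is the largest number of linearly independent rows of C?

5

Row reduce to echelon form.
R3 ← R3 − (3)·R1: [0, -9, -13, -12, 10]
R4 ← R4 + R1: [0, -2, -1, -6, 2]
R5 ← R5 + (2)·R1: [0, 3, 1, 11, -2]
R3 ← R3 + (9/5)·R2: [0, 0, -38/5, -24/5, 32/5]
R4 ← R4 + (2/5)·R2: [0, 0, 1/5, -22/5, 6/5]
R5 ← R5 − (3/5)·R2: [0, 0, -4/5, 43/5, -4/5]
R4 ← R4 + (1/38)·R3: [0, 0, 0, -86/19, 26/19]
R5 ← R5 − (2/19)·R3: [0, 0, 0, 173/19, -28/19]
R5 ← R5 + (173/86)·R4: [0, 0, 0, 0, 55/43]
Echelon form has 5 nonzero rows, so rank(C) = 5.
The rank gives the maximum number of linearly independent rows: 5.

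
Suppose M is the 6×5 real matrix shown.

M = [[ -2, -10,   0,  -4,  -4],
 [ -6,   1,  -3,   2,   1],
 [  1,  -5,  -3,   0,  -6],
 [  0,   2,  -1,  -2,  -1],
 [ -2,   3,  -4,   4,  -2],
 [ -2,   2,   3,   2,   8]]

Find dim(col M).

Row reduce to echelon form.
R2 ← R2 − (3)·R1: [0, 31, -3, 14, 13]
R3 ← R3 + (1/2)·R1: [0, -10, -3, -2, -8]
R5 ← R5 − R1: [0, 13, -4, 8, 2]
R6 ← R6 − R1: [0, 12, 3, 6, 12]
R3 ← R3 + (10/31)·R2: [0, 0, -123/31, 78/31, -118/31]
R4 ← R4 − (2/31)·R2: [0, 0, -25/31, -90/31, -57/31]
R5 ← R5 − (13/31)·R2: [0, 0, -85/31, 66/31, -107/31]
R6 ← R6 − (12/31)·R2: [0, 0, 129/31, 18/31, 216/31]
R4 ← R4 − (25/123)·R3: [0, 0, 0, -140/41, -131/123]
R5 ← R5 − (85/123)·R3: [0, 0, 0, 16/41, -101/123]
R6 ← R6 + (43/41)·R3: [0, 0, 0, 132/41, 122/41]
R5 ← R5 + (4/35)·R4: [0, 0, 0, 0, -33/35]
R6 ← R6 + (33/35)·R4: [0, 0, 0, 0, 69/35]
R6 ← R6 + (23/11)·R5: [0, 0, 0, 0, 0]
Echelon form has 5 nonzero rows, so rank(M) = 5.
The column space has dimension equal to the rank: 5.

5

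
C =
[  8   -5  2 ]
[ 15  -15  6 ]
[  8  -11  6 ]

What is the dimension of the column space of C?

Row reduce to echelon form.
R2 ← R2 − (15/8)·R1: [0, -45/8, 9/4]
R3 ← R3 − R1: [0, -6, 4]
R3 ← R3 − (16/15)·R2: [0, 0, 8/5]
Echelon form has 3 nonzero rows, so rank(C) = 3.
The column space has dimension equal to the rank: 3.

3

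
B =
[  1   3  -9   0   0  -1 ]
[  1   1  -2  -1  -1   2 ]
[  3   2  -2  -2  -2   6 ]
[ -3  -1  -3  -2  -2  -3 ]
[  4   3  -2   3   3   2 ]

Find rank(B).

Row reduce to echelon form.
R2 ← R2 − R1: [0, -2, 7, -1, -1, 3]
R3 ← R3 − (3)·R1: [0, -7, 25, -2, -2, 9]
R4 ← R4 + (3)·R1: [0, 8, -30, -2, -2, -6]
R5 ← R5 − (4)·R1: [0, -9, 34, 3, 3, 6]
R3 ← R3 − (7/2)·R2: [0, 0, 1/2, 3/2, 3/2, -3/2]
R4 ← R4 + (4)·R2: [0, 0, -2, -6, -6, 6]
R5 ← R5 − (9/2)·R2: [0, 0, 5/2, 15/2, 15/2, -15/2]
R4 ← R4 + (4)·R3: [0, 0, 0, 0, 0, 0]
R5 ← R5 − (5)·R3: [0, 0, 0, 0, 0, 0]
Echelon form has 3 nonzero rows, so rank(B) = 3.

3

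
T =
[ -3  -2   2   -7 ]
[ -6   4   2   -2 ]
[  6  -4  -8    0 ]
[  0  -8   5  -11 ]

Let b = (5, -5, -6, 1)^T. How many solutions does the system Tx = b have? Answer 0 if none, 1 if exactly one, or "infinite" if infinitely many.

0

Row reduce the augmented matrix [T | b].
R2 ← R2 − (2)·R1: [0, 8, -2, 12, -15]
R3 ← R3 + (2)·R1: [0, -8, -4, -14, 4]
R3 ← R3 + R2: [0, 0, -6, -2, -11]
R4 ← R4 + R2: [0, 0, 3, 1, -14]
R4 ← R4 + (1/2)·R3: [0, 0, 0, 0, -39/2]
The echelon form has 4 nonzero rows; the last pivot sits in the augmented column, so rank(T) = 3 but rank([T|b]) = 4.
Since the ranks differ, the system is inconsistent.
It has no solutions.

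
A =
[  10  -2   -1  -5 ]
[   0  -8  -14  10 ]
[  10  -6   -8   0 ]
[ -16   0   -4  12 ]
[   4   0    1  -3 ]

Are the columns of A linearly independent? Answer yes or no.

no

Row reduce A to echelon form.
R3 ← R3 − R1: [0, -4, -7, 5]
R4 ← R4 + (8/5)·R1: [0, -16/5, -28/5, 4]
R5 ← R5 − (2/5)·R1: [0, 4/5, 7/5, -1]
R3 ← R3 − (1/2)·R2: [0, 0, 0, 0]
R4 ← R4 − (2/5)·R2: [0, 0, 0, 0]
R5 ← R5 + (1/10)·R2: [0, 0, 0, 0]
2 pivots among 4 columns.
Only 2 < 4 pivot columns, so the columns are linearly dependent.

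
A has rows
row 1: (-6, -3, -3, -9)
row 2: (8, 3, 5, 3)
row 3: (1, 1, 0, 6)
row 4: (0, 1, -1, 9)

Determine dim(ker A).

2

Row reduce to echelon form.
R2 ← R2 + (4/3)·R1: [0, -1, 1, -9]
R3 ← R3 + (1/6)·R1: [0, 1/2, -1/2, 9/2]
R3 ← R3 + (1/2)·R2: [0, 0, 0, 0]
R4 ← R4 + R2: [0, 0, 0, 0]
2 nonzero rows, so rank(A) = 2.
A has 4 columns; by rank–nullity, nullity = 4 − 2 = 2.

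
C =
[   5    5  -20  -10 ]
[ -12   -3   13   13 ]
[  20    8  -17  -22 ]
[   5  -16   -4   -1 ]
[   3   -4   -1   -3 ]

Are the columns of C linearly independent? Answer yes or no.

yes

Row reduce C to echelon form.
R2 ← R2 + (12/5)·R1: [0, 9, -35, -11]
R3 ← R3 − (4)·R1: [0, -12, 63, 18]
R4 ← R4 − R1: [0, -21, 16, 9]
R5 ← R5 − (3/5)·R1: [0, -7, 11, 3]
R3 ← R3 + (4/3)·R2: [0, 0, 49/3, 10/3]
R4 ← R4 + (7/3)·R2: [0, 0, -197/3, -50/3]
R5 ← R5 + (7/9)·R2: [0, 0, -146/9, -50/9]
R4 ← R4 + (197/49)·R3: [0, 0, 0, -160/49]
R5 ← R5 + (146/147)·R3: [0, 0, 0, -110/49]
R5 ← R5 − (11/16)·R4: [0, 0, 0, 0]
4 pivots among 4 columns.
Every column is a pivot column, so the columns are linearly independent.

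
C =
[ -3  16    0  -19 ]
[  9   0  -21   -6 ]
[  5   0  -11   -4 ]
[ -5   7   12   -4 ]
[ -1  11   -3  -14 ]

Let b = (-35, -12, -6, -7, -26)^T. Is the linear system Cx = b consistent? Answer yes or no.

Row reduce the augmented matrix [C | b].
R2 ← R2 + (3)·R1: [0, 48, -21, -63, -117]
R3 ← R3 + (5/3)·R1: [0, 80/3, -11, -107/3, -193/3]
R4 ← R4 − (5/3)·R1: [0, -59/3, 12, 83/3, 154/3]
R5 ← R5 − (1/3)·R1: [0, 17/3, -3, -23/3, -43/3]
R3 ← R3 − (5/9)·R2: [0, 0, 2/3, -2/3, 2/3]
R4 ← R4 + (59/144)·R2: [0, 0, 163/48, 89/48, 163/48]
R5 ← R5 − (17/144)·R2: [0, 0, -25/48, -11/48, -25/48]
R4 ← R4 − (163/32)·R3: [0, 0, 0, 21/4, 0]
R5 ← R5 + (25/32)·R3: [0, 0, 0, -3/4, 0]
R5 ← R5 + (1/7)·R4: [0, 0, 0, 0, 0]
The echelon form has 4 nonzero rows, and every pivot lies in the first 4 columns, so rank(C) = rank([C|b]) = 4.
The system is consistent.

yes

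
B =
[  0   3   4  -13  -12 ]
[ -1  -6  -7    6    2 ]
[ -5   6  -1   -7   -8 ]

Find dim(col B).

3

Row reduce to echelon form.
Swap R1 ↔ R2
R3 ← R3 − (5)·R1: [0, 36, 34, -37, -18]
R3 ← R3 − (12)·R2: [0, 0, -14, 119, 126]
Echelon form has 3 nonzero rows, so rank(B) = 3.
The column space has dimension equal to the rank: 3.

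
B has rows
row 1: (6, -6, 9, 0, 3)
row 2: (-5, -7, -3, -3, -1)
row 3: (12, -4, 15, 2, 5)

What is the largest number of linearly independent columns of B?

2

Row reduce to echelon form.
R2 ← R2 + (5/6)·R1: [0, -12, 9/2, -3, 3/2]
R3 ← R3 − (2)·R1: [0, 8, -3, 2, -1]
R3 ← R3 + (2/3)·R2: [0, 0, 0, 0, 0]
Echelon form has 2 nonzero rows, so rank(B) = 2.
The rank gives the maximum number of linearly independent columns: 2.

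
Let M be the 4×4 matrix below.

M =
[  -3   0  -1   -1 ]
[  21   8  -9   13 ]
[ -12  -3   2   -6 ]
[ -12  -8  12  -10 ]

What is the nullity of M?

Row reduce to echelon form.
R2 ← R2 + (7)·R1: [0, 8, -16, 6]
R3 ← R3 − (4)·R1: [0, -3, 6, -2]
R4 ← R4 − (4)·R1: [0, -8, 16, -6]
R3 ← R3 + (3/8)·R2: [0, 0, 0, 1/4]
R4 ← R4 + R2: [0, 0, 0, 0]
3 nonzero rows, so rank(M) = 3.
M has 4 columns; by rank–nullity, nullity = 4 − 3 = 1.

1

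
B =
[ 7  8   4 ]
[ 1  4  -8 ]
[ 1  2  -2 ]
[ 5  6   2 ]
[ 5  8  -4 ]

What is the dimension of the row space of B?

Row reduce to echelon form.
R2 ← R2 − (1/7)·R1: [0, 20/7, -60/7]
R3 ← R3 − (1/7)·R1: [0, 6/7, -18/7]
R4 ← R4 − (5/7)·R1: [0, 2/7, -6/7]
R5 ← R5 − (5/7)·R1: [0, 16/7, -48/7]
R3 ← R3 − (3/10)·R2: [0, 0, 0]
R4 ← R4 − (1/10)·R2: [0, 0, 0]
R5 ← R5 − (4/5)·R2: [0, 0, 0]
Echelon form has 2 nonzero rows, so rank(B) = 2.
The row space has dimension equal to the rank: 2.

2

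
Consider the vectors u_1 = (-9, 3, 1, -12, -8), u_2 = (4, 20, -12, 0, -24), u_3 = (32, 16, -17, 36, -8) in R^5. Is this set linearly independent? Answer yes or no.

Form the matrix with these vectors as rows and row reduce.
R2 ← R2 + (4/9)·R1: [0, 64/3, -104/9, -16/3, -248/9]
R3 ← R3 + (32/9)·R1: [0, 80/3, -121/9, -20/3, -328/9]
R3 ← R3 − (5/4)·R2: [0, 0, 1, 0, -2]
3 nonzero rows, so the 3 vectors span a space of dimension 3.
Since 3 = 3, the vectors are linearly independent.

yes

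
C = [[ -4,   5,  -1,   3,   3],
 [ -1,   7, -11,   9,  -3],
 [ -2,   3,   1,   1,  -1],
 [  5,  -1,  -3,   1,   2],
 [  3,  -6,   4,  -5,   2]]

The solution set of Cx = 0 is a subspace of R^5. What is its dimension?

1

Row reduce to echelon form.
R2 ← R2 − (1/4)·R1: [0, 23/4, -43/4, 33/4, -15/4]
R3 ← R3 − (1/2)·R1: [0, 1/2, 3/2, -1/2, -5/2]
R4 ← R4 + (5/4)·R1: [0, 21/4, -17/4, 19/4, 23/4]
R5 ← R5 + (3/4)·R1: [0, -9/4, 13/4, -11/4, 17/4]
R3 ← R3 − (2/23)·R2: [0, 0, 56/23, -28/23, -50/23]
R4 ← R4 − (21/23)·R2: [0, 0, 128/23, -64/23, 211/23]
R5 ← R5 + (9/23)·R2: [0, 0, -22/23, 11/23, 64/23]
R4 ← R4 − (16/7)·R3: [0, 0, 0, 0, 99/7]
R5 ← R5 + (11/28)·R3: [0, 0, 0, 0, 27/14]
R5 ← R5 − (3/22)·R4: [0, 0, 0, 0, 0]
4 nonzero rows, so rank(C) = 4.
C has 5 columns; by rank–nullity, nullity = 5 − 4 = 1.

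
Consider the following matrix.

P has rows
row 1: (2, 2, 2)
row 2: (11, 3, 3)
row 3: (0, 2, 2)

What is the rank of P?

2

Row reduce to echelon form.
R2 ← R2 − (11/2)·R1: [0, -8, -8]
R3 ← R3 + (1/4)·R2: [0, 0, 0]
Echelon form has 2 nonzero rows, so rank(P) = 2.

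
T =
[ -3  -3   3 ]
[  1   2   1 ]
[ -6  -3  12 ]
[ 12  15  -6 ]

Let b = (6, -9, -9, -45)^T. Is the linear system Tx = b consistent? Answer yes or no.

yes

Row reduce the augmented matrix [T | b].
R2 ← R2 + (1/3)·R1: [0, 1, 2, -7]
R3 ← R3 − (2)·R1: [0, 3, 6, -21]
R4 ← R4 + (4)·R1: [0, 3, 6, -21]
R3 ← R3 − (3)·R2: [0, 0, 0, 0]
R4 ← R4 − (3)·R2: [0, 0, 0, 0]
The echelon form has 2 nonzero rows, and every pivot lies in the first 3 columns, so rank(T) = rank([T|b]) = 2.
The system is consistent.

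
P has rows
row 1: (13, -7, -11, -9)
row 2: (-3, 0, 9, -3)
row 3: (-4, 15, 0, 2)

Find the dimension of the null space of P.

Row reduce to echelon form.
R2 ← R2 + (3/13)·R1: [0, -21/13, 84/13, -66/13]
R3 ← R3 + (4/13)·R1: [0, 167/13, -44/13, -10/13]
R3 ← R3 + (167/21)·R2: [0, 0, 48, -288/7]
3 nonzero rows, so rank(P) = 3.
P has 4 columns; by rank–nullity, nullity = 4 − 3 = 1.

1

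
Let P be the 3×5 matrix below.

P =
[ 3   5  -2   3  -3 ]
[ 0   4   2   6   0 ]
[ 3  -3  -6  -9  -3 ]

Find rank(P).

2

Row reduce to echelon form.
R3 ← R3 − R1: [0, -8, -4, -12, 0]
R3 ← R3 + (2)·R2: [0, 0, 0, 0, 0]
Echelon form has 2 nonzero rows, so rank(P) = 2.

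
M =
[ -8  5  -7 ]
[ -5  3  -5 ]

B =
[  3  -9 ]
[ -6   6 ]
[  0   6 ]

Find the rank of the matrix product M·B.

First compute MB:
[[-54,  60],
 [-33,  33]]
Now row reduce the product.
R2 ← R2 − (11/18)·R1: [0, -11/3]
2 nonzero rows, so rank(MB) = 2.

2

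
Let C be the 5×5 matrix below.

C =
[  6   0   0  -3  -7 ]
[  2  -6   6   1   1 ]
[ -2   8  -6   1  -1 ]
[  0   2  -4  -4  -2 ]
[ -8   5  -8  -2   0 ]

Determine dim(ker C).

Row reduce to echelon form.
R2 ← R2 − (1/3)·R1: [0, -6, 6, 2, 10/3]
R3 ← R3 + (1/3)·R1: [0, 8, -6, 0, -10/3]
R5 ← R5 + (4/3)·R1: [0, 5, -8, -6, -28/3]
R3 ← R3 + (4/3)·R2: [0, 0, 2, 8/3, 10/9]
R4 ← R4 + (1/3)·R2: [0, 0, -2, -10/3, -8/9]
R5 ← R5 + (5/6)·R2: [0, 0, -3, -13/3, -59/9]
R4 ← R4 + R3: [0, 0, 0, -2/3, 2/9]
R5 ← R5 + (3/2)·R3: [0, 0, 0, -1/3, -44/9]
R5 ← R5 − (1/2)·R4: [0, 0, 0, 0, -5]
5 nonzero rows, so rank(C) = 5.
C has 5 columns; by rank–nullity, nullity = 5 − 5 = 0.

0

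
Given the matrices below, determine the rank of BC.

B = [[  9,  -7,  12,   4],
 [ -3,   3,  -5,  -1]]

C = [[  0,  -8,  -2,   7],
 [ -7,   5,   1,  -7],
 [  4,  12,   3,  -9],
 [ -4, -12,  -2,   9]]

2

First compute BC:
[[ 81, -11,   3,  40],
 [-37,  -9,  -4,  -6]]
Now row reduce the product.
R2 ← R2 + (37/81)·R1: [0, -1136/81, -71/27, 994/81]
2 nonzero rows, so rank(BC) = 2.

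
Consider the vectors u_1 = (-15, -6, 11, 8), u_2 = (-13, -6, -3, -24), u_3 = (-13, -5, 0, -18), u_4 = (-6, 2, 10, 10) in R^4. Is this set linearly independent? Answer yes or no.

no

Form the matrix with these vectors as rows and row reduce.
R2 ← R2 − (13/15)·R1: [0, -4/5, -188/15, -464/15]
R3 ← R3 − (13/15)·R1: [0, 1/5, -143/15, -374/15]
R4 ← R4 − (2/5)·R1: [0, 22/5, 28/5, 34/5]
R3 ← R3 + (1/4)·R2: [0, 0, -38/3, -98/3]
R4 ← R4 + (11/2)·R2: [0, 0, -190/3, -490/3]
R4 ← R4 − (5)·R3: [0, 0, 0, 0]
3 nonzero rows, so the 4 vectors span a space of dimension 3.
Since 3 < 4, the vectors are linearly dependent.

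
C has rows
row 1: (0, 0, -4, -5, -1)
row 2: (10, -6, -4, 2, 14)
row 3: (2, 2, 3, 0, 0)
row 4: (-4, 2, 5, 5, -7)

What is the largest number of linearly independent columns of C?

4

Row reduce to echelon form.
Swap R1 ↔ R2
R3 ← R3 − (1/5)·R1: [0, 16/5, 19/5, -2/5, -14/5]
R4 ← R4 + (2/5)·R1: [0, -2/5, 17/5, 29/5, -7/5]
Swap R2 ↔ R3
R4 ← R4 + (1/8)·R2: [0, 0, 31/8, 23/4, -7/4]
R4 ← R4 + (31/32)·R3: [0, 0, 0, 29/32, -87/32]
Echelon form has 4 nonzero rows, so rank(C) = 4.
The rank gives the maximum number of linearly independent columns: 4.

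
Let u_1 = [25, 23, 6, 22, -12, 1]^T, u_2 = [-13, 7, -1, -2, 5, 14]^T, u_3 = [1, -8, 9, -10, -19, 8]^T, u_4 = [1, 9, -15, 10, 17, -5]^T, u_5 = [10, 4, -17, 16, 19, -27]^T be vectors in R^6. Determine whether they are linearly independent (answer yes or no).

Form the matrix with these vectors as rows and row reduce.
R2 ← R2 + (13/25)·R1: [0, 474/25, 53/25, 236/25, -31/25, 363/25]
R3 ← R3 − (1/25)·R1: [0, -223/25, 219/25, -272/25, -463/25, 199/25]
R4 ← R4 − (1/25)·R1: [0, 202/25, -381/25, 228/25, 437/25, -126/25]
R5 ← R5 − (2/5)·R1: [0, -26/5, -97/5, 36/5, 119/5, -137/5]
R3 ← R3 + (223/474)·R2: [0, 0, 4625/474, -1526/237, -9055/474, 2337/158]
R4 ← R4 − (101/237)·R2: [0, 0, -3826/237, 1208/237, 4268/237, -887/79]
R5 ← R5 + (65/237)·R2: [0, 0, -4460/237, 2320/237, 5560/237, -1850/79]
R4 ← R4 + (7652/4625)·R3: [0, 0, 0, -25696/4625, -12578/925, 61253/4625]
R5 ← R5 + (1784/925)·R3: [0, 0, 0, -2432/925, -2476/185, 4726/925]
R5 ← R5 − (380/803)·R4: [0, 0, 0, 0, -5580/803, -930/803]
5 nonzero rows, so the 5 vectors span a space of dimension 5.
Since 5 = 5, the vectors are linearly independent.

yes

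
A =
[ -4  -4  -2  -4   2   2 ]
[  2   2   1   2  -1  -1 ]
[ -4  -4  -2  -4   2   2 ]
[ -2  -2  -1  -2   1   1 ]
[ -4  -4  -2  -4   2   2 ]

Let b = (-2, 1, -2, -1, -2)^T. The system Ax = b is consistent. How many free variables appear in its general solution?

Row reduce the augmented matrix [A | b].
R2 ← R2 + (1/2)·R1: [0, 0, 0, 0, 0, 0, 0]
R3 ← R3 − R1: [0, 0, 0, 0, 0, 0, 0]
R4 ← R4 − (1/2)·R1: [0, 0, 0, 0, 0, 0, 0]
R5 ← R5 − R1: [0, 0, 0, 0, 0, 0, 0]
The echelon form has 1 nonzero rows, and every pivot lies in the first 6 columns, so rank(A) = rank([A|b]) = 1.
The system is consistent.
Free variables = (unknowns) − (rank) = 6 − 1 = 5.

5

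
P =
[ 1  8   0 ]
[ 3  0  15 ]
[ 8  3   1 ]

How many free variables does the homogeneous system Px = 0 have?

0

Row reduce to echelon form.
R2 ← R2 − (3)·R1: [0, -24, 15]
R3 ← R3 − (8)·R1: [0, -61, 1]
R3 ← R3 − (61/24)·R2: [0, 0, -297/8]
3 nonzero rows, so rank(P) = 3.
P has 3 columns; by rank–nullity, nullity = 3 − 3 = 0.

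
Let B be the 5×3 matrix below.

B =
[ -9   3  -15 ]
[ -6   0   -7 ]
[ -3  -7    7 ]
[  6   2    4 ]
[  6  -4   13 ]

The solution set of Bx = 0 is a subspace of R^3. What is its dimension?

Row reduce to echelon form.
R2 ← R2 − (2/3)·R1: [0, -2, 3]
R3 ← R3 − (1/3)·R1: [0, -8, 12]
R4 ← R4 + (2/3)·R1: [0, 4, -6]
R5 ← R5 + (2/3)·R1: [0, -2, 3]
R3 ← R3 − (4)·R2: [0, 0, 0]
R4 ← R4 + (2)·R2: [0, 0, 0]
R5 ← R5 − R2: [0, 0, 0]
2 nonzero rows, so rank(B) = 2.
B has 3 columns; by rank–nullity, nullity = 3 − 2 = 1.

1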